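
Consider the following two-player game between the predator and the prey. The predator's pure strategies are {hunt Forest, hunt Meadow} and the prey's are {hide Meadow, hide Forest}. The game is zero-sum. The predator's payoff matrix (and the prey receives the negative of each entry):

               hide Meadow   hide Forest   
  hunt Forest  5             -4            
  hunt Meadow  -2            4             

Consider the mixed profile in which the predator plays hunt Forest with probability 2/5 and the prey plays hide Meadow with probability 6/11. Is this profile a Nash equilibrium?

Given the prey's mix q = 6/11, the predator's payoff from hunt Forest is 10/11 but from hunt Meadow is 8/11. The predator strictly prefers hunt Forest, so the predator would not mix.
So the proposed profile is not a Nash equilibrium.

No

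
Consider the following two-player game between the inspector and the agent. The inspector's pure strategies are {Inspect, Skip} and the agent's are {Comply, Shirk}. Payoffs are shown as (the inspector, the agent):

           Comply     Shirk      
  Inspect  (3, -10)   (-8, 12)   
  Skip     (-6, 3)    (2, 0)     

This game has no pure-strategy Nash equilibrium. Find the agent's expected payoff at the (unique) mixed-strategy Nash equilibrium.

36/25

For the agent to be willing to mix, the agent must be indifferent between Comply and Shirk, which pins down the inspector's mix.
  the agent's payoff from Comply: p·(-10) + (1−p)·3 = -13p + 3
  the agent's payoff from Shirk: p·12 + (1−p)·0 = 12p
  -13p + 3 = 12p  ⇒  -25p = -3  ⇒  p = 3/25.
At equilibrium the agent is indifferent across columns, so the agent's payoff equals the payoff from Comply: (3/25)·(-10) + (22/25)·3 = 36/25.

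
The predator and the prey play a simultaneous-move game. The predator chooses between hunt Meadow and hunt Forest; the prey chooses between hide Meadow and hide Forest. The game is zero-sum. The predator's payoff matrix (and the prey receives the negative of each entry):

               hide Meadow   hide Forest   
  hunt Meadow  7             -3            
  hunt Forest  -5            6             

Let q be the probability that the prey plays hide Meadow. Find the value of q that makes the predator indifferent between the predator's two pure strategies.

q = 3/7

Set the predator's expected payoff from hunt Meadow equal to that from hunt Forest:
  the predator's payoff to hunt Meadow: q·7 + (1−q)·(-3) = 10q - 3
  the predator's payoff to hunt Forest: q·(-5) + (1−q)·6 = -11q + 6
  10q - 3 = -11q + 6  ⇒  21q = 9  ⇒  q = 3/7.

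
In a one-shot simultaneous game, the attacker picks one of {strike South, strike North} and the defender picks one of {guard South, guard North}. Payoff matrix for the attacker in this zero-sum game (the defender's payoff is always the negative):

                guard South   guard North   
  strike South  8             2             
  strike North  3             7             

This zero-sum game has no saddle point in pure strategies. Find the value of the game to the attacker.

v = 5

The defender's mix must leave the attacker indifferent between strike South and strike North.
  the attacker's payoff to strike South: q·8 + (1−q)·2 = 6q + 2
  the attacker's payoff to strike North: q·3 + (1−q)·7 = -4q + 7
  6q + 2 = -4q + 7  ⇒  10q = 5  ⇒  q = 1/2.
The value is the attacker's expected payoff against this mix (using strike South): (1/2)·8 + (1/2)·2 = 5.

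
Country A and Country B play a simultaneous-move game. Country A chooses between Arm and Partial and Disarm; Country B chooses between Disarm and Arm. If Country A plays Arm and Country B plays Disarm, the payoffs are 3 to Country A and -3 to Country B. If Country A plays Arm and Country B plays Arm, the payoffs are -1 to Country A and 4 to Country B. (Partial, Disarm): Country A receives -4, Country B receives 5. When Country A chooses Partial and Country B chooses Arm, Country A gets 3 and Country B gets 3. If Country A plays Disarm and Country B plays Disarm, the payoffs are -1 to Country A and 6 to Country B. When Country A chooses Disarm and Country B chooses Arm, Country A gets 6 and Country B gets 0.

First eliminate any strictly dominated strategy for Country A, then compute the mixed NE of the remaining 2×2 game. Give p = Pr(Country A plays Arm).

Country A's strategy Partial is strictly dominated by Disarm: -1 > -4 and 6 > 3. Eliminate Partial.
Country A's mix must leave Country B indifferent between Disarm and Arm.
  Country B's payoff to Disarm: p·(-3) + (1−p)·6 = -9p + 6
  Country B's payoff to Arm: p·4 + (1−p)·0 = 4p
  -9p + 6 = 4p  ⇒  -13p = -6  ⇒  p = 6/13.

p = 6/13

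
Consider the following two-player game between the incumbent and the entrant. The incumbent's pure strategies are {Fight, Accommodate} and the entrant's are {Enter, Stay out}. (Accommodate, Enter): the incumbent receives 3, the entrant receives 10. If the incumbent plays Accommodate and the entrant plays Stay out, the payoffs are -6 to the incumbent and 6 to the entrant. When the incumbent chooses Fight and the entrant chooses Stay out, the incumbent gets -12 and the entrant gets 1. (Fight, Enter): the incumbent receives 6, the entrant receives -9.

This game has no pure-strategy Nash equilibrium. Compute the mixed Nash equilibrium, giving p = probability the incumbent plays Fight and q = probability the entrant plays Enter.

p = 2/7, q = 2/3

The entrant's indifference between Enter and Stay out determines the incumbent's mixing probability p:
  the entrant's expected payoff from Enter: p·(-9) + (1−p)·10 = -19p + 10
  the entrant's expected payoff from Stay out: p·1 + (1−p)·6 = -5p + 6
  -19p + 10 = -5p + 6  ⇒  -14p = -4  ⇒  p = 2/7.
The entrant's mix must leave the incumbent indifferent between Fight and Accommodate.
  the incumbent's expected payoff from Fight: q·6 + (1−q)·(-12) = 18q - 12
  the incumbent's expected payoff from Accommodate: q·3 + (1−q)·(-6) = 9q - 6
  18q - 12 = 9q - 6  ⇒  9q = 6  ⇒  q = 2/3.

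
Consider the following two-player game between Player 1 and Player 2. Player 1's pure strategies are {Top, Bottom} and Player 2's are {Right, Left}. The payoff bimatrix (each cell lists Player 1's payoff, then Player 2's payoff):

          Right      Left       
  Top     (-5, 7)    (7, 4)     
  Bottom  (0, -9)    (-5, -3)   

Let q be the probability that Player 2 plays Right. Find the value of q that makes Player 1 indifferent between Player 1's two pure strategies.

q = 12/17

Player 2's mix must leave Player 1 indifferent between Top and Bottom.
  Player 1's expected payoff from Top: q·(-5) + (1−q)·7 = -12q + 7
  Player 1's expected payoff from Bottom: q·0 + (1−q)·(-5) = 5q - 5
  -12q + 7 = 5q - 5  ⇒  -17q = -12  ⇒  q = 12/17.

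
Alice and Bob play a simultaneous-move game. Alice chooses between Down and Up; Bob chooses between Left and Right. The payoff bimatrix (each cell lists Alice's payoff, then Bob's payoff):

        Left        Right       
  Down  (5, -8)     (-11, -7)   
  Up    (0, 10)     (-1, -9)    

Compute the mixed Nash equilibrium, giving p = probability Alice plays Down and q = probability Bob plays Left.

p = 19/20, q = 2/3

Bob's indifference between Left and Right determines Alice's mixing probability p:
  Bob's expected payoff from Left: p·(-8) + (1−p)·10 = -18p + 10
  Bob's expected payoff from Right: p·(-7) + (1−p)·(-9) = 2p - 9
  -18p + 10 = 2p - 9  ⇒  -20p = -19  ⇒  p = 19/20.
For Alice to be willing to mix, Alice must be indifferent between Down and Up, which pins down Bob's mix.
  Alice's payoff to Down: q·5 + (1−q)·(-11) = 16q - 11
  Alice's payoff to Up: q·0 + (1−q)·(-1) = q - 1
  16q - 11 = q - 1  ⇒  15q = 10  ⇒  q = 2/3.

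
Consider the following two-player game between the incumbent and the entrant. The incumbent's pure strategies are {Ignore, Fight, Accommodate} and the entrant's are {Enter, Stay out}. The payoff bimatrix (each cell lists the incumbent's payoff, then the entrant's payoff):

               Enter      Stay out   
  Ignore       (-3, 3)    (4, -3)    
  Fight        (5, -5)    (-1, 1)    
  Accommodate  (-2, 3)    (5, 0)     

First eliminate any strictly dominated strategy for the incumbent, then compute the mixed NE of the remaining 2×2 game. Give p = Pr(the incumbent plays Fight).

p = 1/3

The incumbent's strategy Ignore is strictly dominated by Accommodate: -2 > -3 and 5 > 4. Eliminate Ignore.
The entrant's indifference between Enter and Stay out determines the incumbent's mixing probability p:
  the entrant's expected payoff from Enter: p·(-5) + (1−p)·3 = -8p + 3
  the entrant's expected payoff from Stay out: p·1 + (1−p)·0 = p
  -8p + 3 = p  ⇒  -9p = -3  ⇒  p = 1/3.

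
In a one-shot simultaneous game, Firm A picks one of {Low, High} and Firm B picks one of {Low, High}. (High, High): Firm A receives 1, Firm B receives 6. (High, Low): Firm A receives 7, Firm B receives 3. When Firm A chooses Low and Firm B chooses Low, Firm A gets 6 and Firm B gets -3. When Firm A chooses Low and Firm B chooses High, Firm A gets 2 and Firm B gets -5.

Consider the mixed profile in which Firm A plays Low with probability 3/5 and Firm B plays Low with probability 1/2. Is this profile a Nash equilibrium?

Yes

Check Firm B's indifference given Firm A's mix p = 3/5:
  payoff from Low = -3/5; payoff from High = -3/5 — equal.
Check Firm A's indifference given Firm B's mix q = 1/2:
  payoff from Low = 4; payoff from High = 4 — equal.
Both players are indifferent, so neither can profitably deviate.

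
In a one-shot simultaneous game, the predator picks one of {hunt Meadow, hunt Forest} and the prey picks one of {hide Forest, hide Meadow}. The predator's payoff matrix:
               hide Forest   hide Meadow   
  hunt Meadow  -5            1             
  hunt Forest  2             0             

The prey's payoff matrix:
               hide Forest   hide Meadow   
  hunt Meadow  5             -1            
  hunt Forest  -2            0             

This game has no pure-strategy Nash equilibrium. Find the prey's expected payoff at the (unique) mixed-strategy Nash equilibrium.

In a mixed equilibrium the prey is indifferent between hide Forest and hide Meadow; this condition fixes p.
  the prey's payoff from hide Forest: p·5 + (1−p)·(-2) = 7p - 2
  the prey's payoff from hide Meadow: p·(-1) + (1−p)·0 = -p
  7p - 2 = -p  ⇒  8p = 2  ⇒  p = 1/4.
At equilibrium the prey is indifferent across columns, so the prey's payoff equals the payoff from hide Forest: (1/4)·5 + (3/4)·(-2) = -1/4.

-1/4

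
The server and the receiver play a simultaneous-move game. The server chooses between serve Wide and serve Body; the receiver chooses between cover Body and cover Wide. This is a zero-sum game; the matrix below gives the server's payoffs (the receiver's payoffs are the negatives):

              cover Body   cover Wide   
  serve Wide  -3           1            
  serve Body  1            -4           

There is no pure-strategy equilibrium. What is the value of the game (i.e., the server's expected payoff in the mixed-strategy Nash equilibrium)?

v = -11/9

The server's indifference between serve Wide and serve Body determines the receiver's mixing probability q:
  the server's payoff to serve Wide: q·(-3) + (1−q)·1 = -4q + 1
  the server's payoff to serve Body: q·1 + (1−q)·(-4) = 5q - 4
  -4q + 1 = 5q - 4  ⇒  -9q = -5  ⇒  q = 5/9.
The value is the server's expected payoff against this mix (using serve Wide): (5/9)·(-3) + (4/9)·1 = -11/9.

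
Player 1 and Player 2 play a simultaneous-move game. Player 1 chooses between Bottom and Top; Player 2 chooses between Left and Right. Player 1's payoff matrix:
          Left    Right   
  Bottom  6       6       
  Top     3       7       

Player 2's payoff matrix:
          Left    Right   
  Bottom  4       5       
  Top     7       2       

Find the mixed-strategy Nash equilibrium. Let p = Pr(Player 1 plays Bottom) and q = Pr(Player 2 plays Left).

p = 5/6, q = 1/4

For Player 2 to be willing to mix, Player 2 must be indifferent between Left and Right, which pins down Player 1's mix.
  Player 2's payoff to Left: p·4 + (1−p)·7 = -3p + 7
  Player 2's payoff to Right: p·5 + (1−p)·2 = 3p + 2
  -3p + 7 = 3p + 2  ⇒  -6p = -5  ⇒  p = 5/6.
In a mixed equilibrium Player 1 is indifferent between Bottom and Top; this condition fixes q.
  Player 1's expected payoff from Bottom: q·6 + (1−q)·6 = 6
  Player 1's expected payoff from Top: q·3 + (1−q)·7 = -4q + 7
  6 = -4q + 7  ⇒  4q = 1  ⇒  q = 1/4.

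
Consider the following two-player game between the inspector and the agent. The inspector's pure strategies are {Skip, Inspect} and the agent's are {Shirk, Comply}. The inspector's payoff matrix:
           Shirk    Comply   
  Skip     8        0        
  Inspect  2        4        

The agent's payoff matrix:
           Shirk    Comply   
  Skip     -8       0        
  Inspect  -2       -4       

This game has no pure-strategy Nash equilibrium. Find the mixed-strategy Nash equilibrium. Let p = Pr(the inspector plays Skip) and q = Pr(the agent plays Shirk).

In a mixed equilibrium the agent is indifferent between Shirk and Comply; this condition fixes p.
  the agent's expected payoff from Shirk: p·(-8) + (1−p)·(-2) = -6p - 2
  the agent's expected payoff from Comply: p·0 + (1−p)·(-4) = 4p - 4
  -6p - 2 = 4p - 4  ⇒  -10p = -2  ⇒  p = 1/5.
For the inspector to be willing to mix, the inspector must be indifferent between Skip and Inspect, which pins down the agent's mix.
  the inspector's payoff from Skip: q·8 + (1−q)·0 = 8q
  the inspector's payoff from Inspect: q·2 + (1−q)·4 = -2q + 4
  8q = -2q + 4  ⇒  10q = 4  ⇒  q = 2/5.

p = 1/5, q = 2/5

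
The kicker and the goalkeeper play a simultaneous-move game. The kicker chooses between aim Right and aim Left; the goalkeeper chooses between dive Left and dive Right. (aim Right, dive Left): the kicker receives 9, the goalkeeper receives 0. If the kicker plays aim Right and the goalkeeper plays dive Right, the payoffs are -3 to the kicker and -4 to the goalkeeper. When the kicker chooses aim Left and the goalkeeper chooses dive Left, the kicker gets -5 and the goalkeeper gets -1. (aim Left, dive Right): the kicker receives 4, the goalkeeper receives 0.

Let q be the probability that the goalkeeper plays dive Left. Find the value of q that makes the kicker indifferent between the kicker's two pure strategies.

In a mixed equilibrium the kicker is indifferent between aim Right and aim Left; this condition fixes q.
  the kicker's payoff to aim Right: q·9 + (1−q)·(-3) = 12q - 3
  the kicker's payoff to aim Left: q·(-5) + (1−q)·4 = -9q + 4
  12q - 3 = -9q + 4  ⇒  21q = 7  ⇒  q = 1/3.

q = 1/3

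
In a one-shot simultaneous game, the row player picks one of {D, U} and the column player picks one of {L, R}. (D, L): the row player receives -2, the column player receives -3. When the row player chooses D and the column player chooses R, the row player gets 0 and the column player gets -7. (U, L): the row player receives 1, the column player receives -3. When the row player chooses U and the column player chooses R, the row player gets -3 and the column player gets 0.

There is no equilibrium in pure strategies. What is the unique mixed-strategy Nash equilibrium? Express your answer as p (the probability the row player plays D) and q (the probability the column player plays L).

p = 3/7, q = 1/2

The row player's mix must leave the column player indifferent between L and R.
  the column player's payoff from L: p·(-3) + (1−p)·(-3) = -3
  the column player's payoff from R: p·(-7) + (1−p)·0 = -7p
  -3 = -7p  ⇒  7p = 3  ⇒  p = 3/7.
The column player's mix must leave the row player indifferent between D and U.
  the row player's payoff from D: q·(-2) + (1−q)·0 = -2q
  the row player's payoff from U: q·1 + (1−q)·(-3) = 4q - 3
  -2q = 4q - 3  ⇒  -6q = -3  ⇒  q = 1/2.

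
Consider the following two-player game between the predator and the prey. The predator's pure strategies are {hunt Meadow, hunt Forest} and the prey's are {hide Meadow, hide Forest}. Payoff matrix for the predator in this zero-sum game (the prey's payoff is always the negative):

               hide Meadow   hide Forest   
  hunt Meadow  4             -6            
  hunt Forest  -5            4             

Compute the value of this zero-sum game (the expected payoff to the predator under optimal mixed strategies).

The prey's mix must leave the predator indifferent between hunt Meadow and hunt Forest.
  the predator's payoff from hunt Meadow: q·4 + (1−q)·(-6) = 10q - 6
  the predator's payoff from hunt Forest: q·(-5) + (1−q)·4 = -9q + 4
  10q - 6 = -9q + 4  ⇒  19q = 10  ⇒  q = 10/19.
The value is the predator's expected payoff against this mix (using hunt Meadow): (10/19)·4 + (9/19)·(-6) = -14/19.

v = -14/19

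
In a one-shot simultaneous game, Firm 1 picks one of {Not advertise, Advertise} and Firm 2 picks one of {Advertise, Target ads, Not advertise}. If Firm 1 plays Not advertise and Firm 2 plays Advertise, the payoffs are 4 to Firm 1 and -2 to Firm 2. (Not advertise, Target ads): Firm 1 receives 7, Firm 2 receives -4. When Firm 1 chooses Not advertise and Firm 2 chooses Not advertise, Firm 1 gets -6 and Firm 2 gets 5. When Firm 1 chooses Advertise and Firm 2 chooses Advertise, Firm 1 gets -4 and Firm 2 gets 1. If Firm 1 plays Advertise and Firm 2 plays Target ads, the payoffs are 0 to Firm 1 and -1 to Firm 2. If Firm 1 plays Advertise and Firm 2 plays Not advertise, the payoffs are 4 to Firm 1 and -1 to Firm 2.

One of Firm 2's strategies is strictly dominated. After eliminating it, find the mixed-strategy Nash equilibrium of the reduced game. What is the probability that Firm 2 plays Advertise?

Firm 2's strategy Target ads is strictly dominated by Advertise: -2 > -4 and 1 > -1. Eliminate Target ads.
In a mixed equilibrium Firm 1 is indifferent between Not advertise and Advertise; this condition fixes q.
  Firm 1's payoff from Not advertise: q·4 + (1−q)·(-6) = 10q - 6
  Firm 1's payoff from Advertise: q·(-4) + (1−q)·4 = -8q + 4
  10q - 6 = -8q + 4  ⇒  18q = 10  ⇒  q = 5/9.

q = 5/9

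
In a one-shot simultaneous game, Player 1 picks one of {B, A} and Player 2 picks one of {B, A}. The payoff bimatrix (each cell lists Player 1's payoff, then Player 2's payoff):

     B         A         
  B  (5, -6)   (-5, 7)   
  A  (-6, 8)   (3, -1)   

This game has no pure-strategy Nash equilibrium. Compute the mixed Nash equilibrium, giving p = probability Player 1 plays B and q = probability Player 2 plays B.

In a mixed equilibrium Player 2 is indifferent between B and A; this condition fixes p.
  Player 2's expected payoff from B: p·(-6) + (1−p)·8 = -14p + 8
  Player 2's expected payoff from A: p·7 + (1−p)·(-1) = 8p - 1
  -14p + 8 = 8p - 1  ⇒  -22p = -9  ⇒  p = 9/22.
In a mixed equilibrium Player 1 is indifferent between B and A; this condition fixes q.
  Player 1's payoff to B: q·5 + (1−q)·(-5) = 10q - 5
  Player 1's payoff to A: q·(-6) + (1−q)·3 = -9q + 3
  10q - 5 = -9q + 3  ⇒  19q = 8  ⇒  q = 8/19.

p = 9/22, q = 8/19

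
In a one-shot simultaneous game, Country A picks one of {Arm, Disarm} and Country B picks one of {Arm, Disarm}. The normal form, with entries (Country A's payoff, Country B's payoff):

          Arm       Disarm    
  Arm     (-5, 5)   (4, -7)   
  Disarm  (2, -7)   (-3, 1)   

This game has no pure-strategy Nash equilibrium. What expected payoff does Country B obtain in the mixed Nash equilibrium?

-11/5

Country B's indifference between Arm and Disarm determines Country A's mixing probability p:
  Country B's payoff from Arm: p·5 + (1−p)·(-7) = 12p - 7
  Country B's payoff from Disarm: p·(-7) + (1−p)·1 = -8p + 1
  12p - 7 = -8p + 1  ⇒  20p = 8  ⇒  p = 2/5.
At equilibrium Country B is indifferent across columns, so Country B's payoff equals the payoff from Arm: (2/5)·5 + (3/5)·(-7) = -11/5.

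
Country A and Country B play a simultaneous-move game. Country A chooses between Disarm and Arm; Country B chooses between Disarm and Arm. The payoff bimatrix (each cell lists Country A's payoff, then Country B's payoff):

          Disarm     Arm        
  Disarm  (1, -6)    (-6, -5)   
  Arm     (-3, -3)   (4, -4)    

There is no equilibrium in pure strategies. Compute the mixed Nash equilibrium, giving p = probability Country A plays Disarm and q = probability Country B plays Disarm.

Set Country B's expected payoff from Disarm equal to that from Arm:
  Country B's payoff to Disarm: p·(-6) + (1−p)·(-3) = -3p - 3
  Country B's payoff to Arm: p·(-5) + (1−p)·(-4) = -p - 4
  -3p - 3 = -p - 4  ⇒  -2p = -1  ⇒  p = 1/2.
Set Country A's expected payoff from Disarm equal to that from Arm:
  Country A's payoff to Disarm: q·1 + (1−q)·(-6) = 7q - 6
  Country A's payoff to Arm: q·(-3) + (1−q)·4 = -7q + 4
  7q - 6 = -7q + 4  ⇒  14q = 10  ⇒  q = 5/7.

p = 1/2, q = 5/7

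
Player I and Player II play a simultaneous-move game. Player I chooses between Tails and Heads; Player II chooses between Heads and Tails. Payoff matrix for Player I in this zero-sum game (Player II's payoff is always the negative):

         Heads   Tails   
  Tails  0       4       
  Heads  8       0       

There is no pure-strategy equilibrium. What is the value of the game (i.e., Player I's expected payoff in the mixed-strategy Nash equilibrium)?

v = 8/3

For Player I to be willing to mix, Player I must be indifferent between Tails and Heads, which pins down Player II's mix.
  Player I's expected payoff from Tails: q·0 + (1−q)·4 = -4q + 4
  Player I's expected payoff from Heads: q·8 + (1−q)·0 = 8q
  -4q + 4 = 8q  ⇒  -12q = -4  ⇒  q = 1/3.
The value is Player I's expected payoff against this mix (using Tails): (1/3)·0 + (2/3)·4 = 8/3.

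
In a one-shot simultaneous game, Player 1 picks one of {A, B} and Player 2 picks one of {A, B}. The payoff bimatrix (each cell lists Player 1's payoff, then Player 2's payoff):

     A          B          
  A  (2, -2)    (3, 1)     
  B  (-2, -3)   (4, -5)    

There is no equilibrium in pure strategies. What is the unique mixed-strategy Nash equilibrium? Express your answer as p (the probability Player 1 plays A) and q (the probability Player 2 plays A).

Player 2's indifference between A and B determines Player 1's mixing probability p:
  Player 2's expected payoff from A: p·(-2) + (1−p)·(-3) = p - 3
  Player 2's expected payoff from B: p·1 + (1−p)·(-5) = 6p - 5
  p - 3 = 6p - 5  ⇒  -5p = -2  ⇒  p = 2/5.
In a mixed equilibrium Player 1 is indifferent between A and B; this condition fixes q.
  Player 1's expected payoff from A: q·2 + (1−q)·3 = -q + 3
  Player 1's expected payoff from B: q·(-2) + (1−q)·4 = -6q + 4
  -q + 3 = -6q + 4  ⇒  5q = 1  ⇒  q = 1/5.

p = 2/5, q = 1/5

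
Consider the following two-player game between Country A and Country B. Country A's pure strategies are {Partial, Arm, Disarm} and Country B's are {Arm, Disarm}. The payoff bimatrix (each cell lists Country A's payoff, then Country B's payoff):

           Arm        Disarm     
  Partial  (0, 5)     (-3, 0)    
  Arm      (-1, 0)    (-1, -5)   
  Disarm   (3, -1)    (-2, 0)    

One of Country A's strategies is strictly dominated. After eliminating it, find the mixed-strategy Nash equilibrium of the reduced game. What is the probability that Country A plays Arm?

Country A's strategy Partial is strictly dominated by Disarm: 3 > 0 and -2 > -3. Eliminate Partial.
Set Country B's expected payoff from Arm equal to that from Disarm:
  Country B's payoff to Arm: p·0 + (1−p)·(-1) = p - 1
  Country B's payoff to Disarm: p·(-5) + (1−p)·0 = -5p
  p - 1 = -5p  ⇒  6p = 1  ⇒  p = 1/6.

p = 1/6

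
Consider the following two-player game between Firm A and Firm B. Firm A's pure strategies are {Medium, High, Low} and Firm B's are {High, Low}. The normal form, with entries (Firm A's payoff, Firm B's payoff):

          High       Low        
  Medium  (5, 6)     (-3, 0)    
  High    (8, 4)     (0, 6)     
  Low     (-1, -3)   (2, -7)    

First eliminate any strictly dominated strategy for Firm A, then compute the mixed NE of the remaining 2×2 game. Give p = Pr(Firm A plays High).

p = 2/3

Firm A's strategy Medium is strictly dominated by High: 8 > 5 and 0 > -3. Eliminate Medium.
Firm B's indifference between High and Low determines Firm A's mixing probability p:
  Firm B's expected payoff from High: p·4 + (1−p)·(-3) = 7p - 3
  Firm B's expected payoff from Low: p·6 + (1−p)·(-7) = 13p - 7
  7p - 3 = 13p - 7  ⇒  -6p = -4  ⇒  p = 2/3.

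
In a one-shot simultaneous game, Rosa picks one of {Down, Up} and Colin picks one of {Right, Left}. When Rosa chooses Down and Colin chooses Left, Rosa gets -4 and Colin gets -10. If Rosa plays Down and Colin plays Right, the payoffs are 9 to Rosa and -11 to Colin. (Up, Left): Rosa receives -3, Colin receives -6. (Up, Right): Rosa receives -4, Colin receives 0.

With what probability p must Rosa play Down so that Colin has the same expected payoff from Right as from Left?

p = 6/7

In a mixed equilibrium Colin is indifferent between Right and Left; this condition fixes p.
  Colin's payoff to Right: p·(-11) + (1−p)·0 = -11p
  Colin's payoff to Left: p·(-10) + (1−p)·(-6) = -4p - 6
  -11p = -4p - 6  ⇒  -7p = -6  ⇒  p = 6/7.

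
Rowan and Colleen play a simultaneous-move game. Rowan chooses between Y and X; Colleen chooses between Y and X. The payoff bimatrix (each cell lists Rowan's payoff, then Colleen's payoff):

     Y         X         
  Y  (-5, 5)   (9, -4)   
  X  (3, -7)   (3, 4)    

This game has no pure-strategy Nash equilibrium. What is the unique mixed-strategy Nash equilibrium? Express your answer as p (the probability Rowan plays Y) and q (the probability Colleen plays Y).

Rowan's mix must leave Colleen indifferent between Y and X.
  Colleen's payoff from Y: p·5 + (1−p)·(-7) = 12p - 7
  Colleen's payoff from X: p·(-4) + (1−p)·4 = -8p + 4
  12p - 7 = -8p + 4  ⇒  20p = 11  ⇒  p = 11/20.
Colleen's mix must leave Rowan indifferent between Y and X.
  Rowan's payoff from Y: q·(-5) + (1−q)·9 = -14q + 9
  Rowan's payoff from X: q·3 + (1−q)·3 = 3
  -14q + 9 = 3  ⇒  -14q = -6  ⇒  q = 3/7.

p = 11/20, q = 3/7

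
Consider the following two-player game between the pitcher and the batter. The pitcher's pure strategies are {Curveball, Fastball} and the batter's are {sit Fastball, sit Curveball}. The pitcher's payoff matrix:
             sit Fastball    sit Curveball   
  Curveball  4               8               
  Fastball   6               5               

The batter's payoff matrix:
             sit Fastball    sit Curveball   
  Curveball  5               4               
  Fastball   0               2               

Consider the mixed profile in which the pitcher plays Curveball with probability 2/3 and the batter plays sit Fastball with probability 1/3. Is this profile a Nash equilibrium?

No

Given the batter's mix q = 1/3, the pitcher's payoff from Curveball is 20/3 but from Fastball is 16/3. The pitcher strictly prefers Curveball, so the pitcher would not mix.
So the proposed profile is not a Nash equilibrium.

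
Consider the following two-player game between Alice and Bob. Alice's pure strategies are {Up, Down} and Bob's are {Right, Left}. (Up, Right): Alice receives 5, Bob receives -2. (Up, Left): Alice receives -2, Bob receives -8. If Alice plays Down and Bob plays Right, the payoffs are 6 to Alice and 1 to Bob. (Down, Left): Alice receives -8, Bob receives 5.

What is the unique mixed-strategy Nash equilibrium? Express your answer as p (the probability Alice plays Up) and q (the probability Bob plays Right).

In a mixed equilibrium Bob is indifferent between Right and Left; this condition fixes p.
  Bob's payoff to Right: p·(-2) + (1−p)·1 = -3p + 1
  Bob's payoff to Left: p·(-8) + (1−p)·5 = -13p + 5
  -3p + 1 = -13p + 5  ⇒  10p = 4  ⇒  p = 2/5.
Bob's mix must leave Alice indifferent between Up and Down.
  Alice's payoff from Up: q·5 + (1−q)·(-2) = 7q - 2
  Alice's payoff from Down: q·6 + (1−q)·(-8) = 14q - 8
  7q - 2 = 14q - 8  ⇒  -7q = -6  ⇒  q = 6/7.

p = 2/5, q = 6/7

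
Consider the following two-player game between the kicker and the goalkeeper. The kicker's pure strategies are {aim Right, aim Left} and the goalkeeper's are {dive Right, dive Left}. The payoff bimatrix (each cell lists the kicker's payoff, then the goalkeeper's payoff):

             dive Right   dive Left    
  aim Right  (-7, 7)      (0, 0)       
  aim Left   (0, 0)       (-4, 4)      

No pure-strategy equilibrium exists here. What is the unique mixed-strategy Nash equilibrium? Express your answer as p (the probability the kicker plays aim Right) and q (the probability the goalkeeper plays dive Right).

p = 4/11, q = 4/11

In a mixed equilibrium the goalkeeper is indifferent between dive Right and dive Left; this condition fixes p.
  the goalkeeper's payoff from dive Right: p·7 + (1−p)·0 = 7p
  the goalkeeper's payoff from dive Left: p·0 + (1−p)·4 = -4p + 4
  7p = -4p + 4  ⇒  11p = 4  ⇒  p = 4/11.
For the kicker to be willing to mix, the kicker must be indifferent between aim Right and aim Left, which pins down the goalkeeper's mix.
  the kicker's payoff to aim Right: q·(-7) + (1−q)·0 = -7q
  the kicker's payoff to aim Left: q·0 + (1−q)·(-4) = 4q - 4
  -7q = 4q - 4  ⇒  -11q = -4  ⇒  q = 4/11.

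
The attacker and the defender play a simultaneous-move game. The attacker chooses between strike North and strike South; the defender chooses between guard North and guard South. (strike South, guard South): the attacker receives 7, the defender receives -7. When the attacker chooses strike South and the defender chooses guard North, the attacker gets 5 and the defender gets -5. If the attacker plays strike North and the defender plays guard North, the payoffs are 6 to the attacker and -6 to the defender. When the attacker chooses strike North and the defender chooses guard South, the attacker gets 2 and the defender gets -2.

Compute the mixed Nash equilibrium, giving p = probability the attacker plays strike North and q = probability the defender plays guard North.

p = 1/3, q = 5/6

The defender's indifference between guard North and guard South determines the attacker's mixing probability p:
  the defender's expected payoff from guard North: p·(-6) + (1−p)·(-5) = -p - 5
  the defender's expected payoff from guard South: p·(-2) + (1−p)·(-7) = 5p - 7
  -p - 5 = 5p - 7  ⇒  -6p = -2  ⇒  p = 1/3.
The defender's mix must leave the attacker indifferent between strike North and strike South.
  the attacker's expected payoff from strike North: q·6 + (1−q)·2 = 4q + 2
  the attacker's expected payoff from strike South: q·5 + (1−q)·7 = -2q + 7
  4q + 2 = -2q + 7  ⇒  6q = 5  ⇒  q = 5/6.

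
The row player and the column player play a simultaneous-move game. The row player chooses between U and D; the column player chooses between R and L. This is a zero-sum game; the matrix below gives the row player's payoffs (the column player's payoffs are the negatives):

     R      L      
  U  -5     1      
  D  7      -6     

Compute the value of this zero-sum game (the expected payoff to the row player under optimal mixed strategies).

v = -23/19

In a mixed equilibrium the row player is indifferent between U and D; this condition fixes q.
  the row player's payoff to U: q·(-5) + (1−q)·1 = -6q + 1
  the row player's payoff to D: q·7 + (1−q)·(-6) = 13q - 6
  -6q + 1 = 13q - 6  ⇒  -19q = -7  ⇒  q = 7/19.
The value is the row player's expected payoff against this mix (using U): (7/19)·(-5) + (12/19)·1 = -23/19.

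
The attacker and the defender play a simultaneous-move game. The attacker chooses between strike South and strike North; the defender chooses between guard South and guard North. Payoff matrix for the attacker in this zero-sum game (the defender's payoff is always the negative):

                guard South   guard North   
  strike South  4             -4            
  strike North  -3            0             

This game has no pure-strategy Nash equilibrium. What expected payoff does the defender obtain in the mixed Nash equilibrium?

12/11

In a mixed equilibrium the defender is indifferent between guard South and guard North; this condition fixes p.
  the defender's payoff to guard South: p·(-4) + (1−p)·3 = -7p + 3
  the defender's payoff to guard North: p·4 + (1−p)·0 = 4p
  -7p + 3 = 4p  ⇒  -11p = -3  ⇒  p = 3/11.
At equilibrium the defender is indifferent across columns, so the defender's payoff equals the payoff from guard South: (3/11)·(-4) + (8/11)·3 = 12/11.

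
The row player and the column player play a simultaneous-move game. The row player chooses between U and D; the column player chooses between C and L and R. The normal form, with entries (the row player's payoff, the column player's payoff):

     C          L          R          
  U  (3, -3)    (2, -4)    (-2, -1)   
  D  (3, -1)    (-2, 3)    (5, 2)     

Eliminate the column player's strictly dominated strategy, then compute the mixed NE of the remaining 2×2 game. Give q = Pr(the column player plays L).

q = 7/11

The column player's strategy C is strictly dominated by R: -1 > -3 and 2 > -1. Eliminate C.
For the row player to be willing to mix, the row player must be indifferent between U and D, which pins down the column player's mix.
  the row player's payoff to U: q·2 + (1−q)·(-2) = 4q - 2
  the row player's payoff to D: q·(-2) + (1−q)·5 = -7q + 5
  4q - 2 = -7q + 5  ⇒  11q = 7  ⇒  q = 7/11.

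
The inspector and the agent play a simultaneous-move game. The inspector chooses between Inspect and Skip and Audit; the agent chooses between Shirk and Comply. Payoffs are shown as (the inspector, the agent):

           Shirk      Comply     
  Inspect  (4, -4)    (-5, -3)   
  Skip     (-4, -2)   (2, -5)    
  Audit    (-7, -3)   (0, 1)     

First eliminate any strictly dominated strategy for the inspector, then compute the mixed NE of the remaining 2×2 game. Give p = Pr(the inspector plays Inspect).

The inspector's strategy Audit is strictly dominated by Skip: -4 > -7 and 2 > 0. Eliminate Audit.
The agent's indifference between Shirk and Comply determines the inspector's mixing probability p:
  the agent's payoff to Shirk: p·(-4) + (1−p)·(-2) = -2p - 2
  the agent's payoff to Comply: p·(-3) + (1−p)·(-5) = 2p - 5
  -2p - 2 = 2p - 5  ⇒  -4p = -3  ⇒  p = 3/4.

p = 3/4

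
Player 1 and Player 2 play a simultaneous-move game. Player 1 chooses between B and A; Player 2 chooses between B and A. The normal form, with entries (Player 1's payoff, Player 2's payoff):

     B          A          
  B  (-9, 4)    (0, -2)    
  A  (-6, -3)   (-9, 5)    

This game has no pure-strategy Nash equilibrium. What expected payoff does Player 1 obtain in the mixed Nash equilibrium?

-27/4

For Player 1 to be willing to mix, Player 1 must be indifferent between B and A, which pins down Player 2's mix.
  Player 1's payoff to B: q·(-9) + (1−q)·0 = -9q
  Player 1's payoff to A: q·(-6) + (1−q)·(-9) = 3q - 9
  -9q = 3q - 9  ⇒  -12q = -9  ⇒  q = 3/4.
At equilibrium Player 1 is indifferent across rows, so Player 1's payoff equals the payoff from B: (3/4)·(-9) + (1/4)·0 = -27/4.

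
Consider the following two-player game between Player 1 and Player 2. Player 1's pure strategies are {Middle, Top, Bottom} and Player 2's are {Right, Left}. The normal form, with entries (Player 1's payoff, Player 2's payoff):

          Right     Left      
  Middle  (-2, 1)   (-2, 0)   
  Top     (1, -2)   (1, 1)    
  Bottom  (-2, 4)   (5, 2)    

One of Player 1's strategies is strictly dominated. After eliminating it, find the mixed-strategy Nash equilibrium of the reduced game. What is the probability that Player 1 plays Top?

Player 1's strategy Middle is strictly dominated by Top: 1 > -2 and 1 > -2. Eliminate Middle.
Player 2's indifference between Right and Left determines Player 1's mixing probability p:
  Player 2's expected payoff from Right: p·(-2) + (1−p)·4 = -6p + 4
  Player 2's expected payoff from Left: p·1 + (1−p)·2 = -p + 2
  -6p + 4 = -p + 2  ⇒  -5p = -2  ⇒  p = 2/5.

p = 2/5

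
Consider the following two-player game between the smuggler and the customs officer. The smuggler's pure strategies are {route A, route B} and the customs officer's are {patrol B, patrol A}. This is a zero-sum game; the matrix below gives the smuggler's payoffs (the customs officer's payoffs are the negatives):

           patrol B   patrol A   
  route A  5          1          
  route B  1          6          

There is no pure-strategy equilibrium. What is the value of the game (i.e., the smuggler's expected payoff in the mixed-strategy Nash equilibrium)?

In a mixed equilibrium the smuggler is indifferent between route A and route B; this condition fixes q.
  the smuggler's payoff from route A: q·5 + (1−q)·1 = 4q + 1
  the smuggler's payoff from route B: q·1 + (1−q)·6 = -5q + 6
  4q + 1 = -5q + 6  ⇒  9q = 5  ⇒  q = 5/9.
The value is the smuggler's expected payoff against this mix (using route A): (5/9)·5 + (4/9)·1 = 29/9.

v = 29/9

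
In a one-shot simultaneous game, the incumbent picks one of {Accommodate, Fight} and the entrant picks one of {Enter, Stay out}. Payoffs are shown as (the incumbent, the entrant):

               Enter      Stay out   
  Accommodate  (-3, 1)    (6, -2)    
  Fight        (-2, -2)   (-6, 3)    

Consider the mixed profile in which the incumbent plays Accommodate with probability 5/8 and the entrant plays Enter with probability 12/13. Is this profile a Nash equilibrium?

Check the entrant's indifference given the incumbent's mix p = 5/8:
  payoff from Enter = -1/8; payoff from Stay out = -1/8 — equal.
Check the incumbent's indifference given the entrant's mix q = 12/13:
  payoff from Accommodate = -30/13; payoff from Fight = -30/13 — equal.
Both players are indifferent, so neither can profitably deviate.

Yes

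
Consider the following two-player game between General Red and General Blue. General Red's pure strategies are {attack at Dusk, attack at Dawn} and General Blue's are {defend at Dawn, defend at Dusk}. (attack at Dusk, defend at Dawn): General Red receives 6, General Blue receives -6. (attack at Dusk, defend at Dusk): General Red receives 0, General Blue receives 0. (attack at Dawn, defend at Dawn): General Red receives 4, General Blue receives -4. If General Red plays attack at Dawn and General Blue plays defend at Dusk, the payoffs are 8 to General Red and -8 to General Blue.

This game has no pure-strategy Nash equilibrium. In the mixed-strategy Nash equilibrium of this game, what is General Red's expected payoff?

For General Red to be willing to mix, General Red must be indifferent between attack at Dusk and attack at Dawn, which pins down General Blue's mix.
  General Red's payoff from attack at Dusk: q·6 + (1−q)·0 = 6q
  General Red's payoff from attack at Dawn: q·4 + (1−q)·8 = -4q + 8
  6q = -4q + 8  ⇒  10q = 8  ⇒  q = 4/5.
At equilibrium General Red is indifferent across rows, so General Red's payoff equals the payoff from attack at Dusk: (4/5)·6 + (1/5)·0 = 24/5.

24/5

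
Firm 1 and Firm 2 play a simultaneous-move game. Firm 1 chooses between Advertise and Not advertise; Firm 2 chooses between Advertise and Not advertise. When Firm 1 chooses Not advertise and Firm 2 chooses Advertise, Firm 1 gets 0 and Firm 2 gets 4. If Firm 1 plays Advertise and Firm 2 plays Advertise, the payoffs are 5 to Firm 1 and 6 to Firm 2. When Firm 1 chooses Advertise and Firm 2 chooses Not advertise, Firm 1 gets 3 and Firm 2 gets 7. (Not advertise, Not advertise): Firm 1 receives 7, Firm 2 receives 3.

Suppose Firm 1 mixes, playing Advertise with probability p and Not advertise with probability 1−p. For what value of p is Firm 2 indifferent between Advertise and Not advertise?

Firm 1's mix must leave Firm 2 indifferent between Advertise and Not advertise.
  Firm 2's payoff to Advertise: p·6 + (1−p)·4 = 2p + 4
  Firm 2's payoff to Not advertise: p·7 + (1−p)·3 = 4p + 3
  2p + 4 = 4p + 3  ⇒  -2p = -1  ⇒  p = 1/2.

p = 1/2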